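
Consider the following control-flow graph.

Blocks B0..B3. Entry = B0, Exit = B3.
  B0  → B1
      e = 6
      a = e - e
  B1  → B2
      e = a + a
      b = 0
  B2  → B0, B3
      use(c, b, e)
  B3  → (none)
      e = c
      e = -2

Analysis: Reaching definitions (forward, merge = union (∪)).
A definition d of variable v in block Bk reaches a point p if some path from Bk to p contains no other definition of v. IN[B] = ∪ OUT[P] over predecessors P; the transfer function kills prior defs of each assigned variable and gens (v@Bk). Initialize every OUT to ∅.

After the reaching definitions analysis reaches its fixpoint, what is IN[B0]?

Per-block solution:
  B0: | IN={a@B0, b@B1, e@B1} | OUT={a@B0, b@B1, e@B0}
  B1: | IN={a@B0, b@B1, e@B0} | OUT={a@B0, b@B1, e@B1}
  B2: | IN={a@B0, b@B1, e@B1} | OUT={a@B0, b@B1, e@B1}
  B3: | IN={a@B0, b@B1, e@B1} | OUT={a@B0, b@B1, e@B3}

Merge at B0 (entry node, so the boundary value {} is joined with the incoming edge(s)): IN[B0] = {} ⊔ OUT[B2] = {a@B0, b@B1, e@B1}

Answer: {a@B0, b@B1, e@B1}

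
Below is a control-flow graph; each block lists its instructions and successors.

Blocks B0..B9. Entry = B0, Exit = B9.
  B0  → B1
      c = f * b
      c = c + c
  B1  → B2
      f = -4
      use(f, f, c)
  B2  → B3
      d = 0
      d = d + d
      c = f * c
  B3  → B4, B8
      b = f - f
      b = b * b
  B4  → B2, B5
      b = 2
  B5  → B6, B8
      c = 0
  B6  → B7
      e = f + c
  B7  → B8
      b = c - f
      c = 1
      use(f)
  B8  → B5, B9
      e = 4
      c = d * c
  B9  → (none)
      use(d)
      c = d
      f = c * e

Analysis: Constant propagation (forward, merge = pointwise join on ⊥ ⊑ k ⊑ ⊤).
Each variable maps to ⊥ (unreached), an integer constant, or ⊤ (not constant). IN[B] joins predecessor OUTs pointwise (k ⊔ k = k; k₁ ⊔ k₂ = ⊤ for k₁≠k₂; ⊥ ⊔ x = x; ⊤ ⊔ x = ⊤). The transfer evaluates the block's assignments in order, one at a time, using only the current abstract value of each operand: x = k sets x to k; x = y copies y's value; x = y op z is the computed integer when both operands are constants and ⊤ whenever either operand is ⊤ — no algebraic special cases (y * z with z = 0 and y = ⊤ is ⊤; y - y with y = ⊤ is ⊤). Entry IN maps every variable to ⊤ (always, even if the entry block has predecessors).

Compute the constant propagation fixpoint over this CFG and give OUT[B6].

Answer: {a: ⊤, b: ⊤, c: 0, d: 0, e: -4, f: -4}

Working:
Converged values:
  B0:  IN=(all ⊤)  OUT=(all ⊤)
  B1:  IN=(all ⊤)  OUT={f:-4; rest ⊤}
  B2:  IN={f:-4; rest ⊤}  OUT={d:0, f:-4; rest ⊤}
  B3:  IN={d:0, f:-4; rest ⊤}  OUT={b:0, d:0, f:-4; rest ⊤}
  B4:  IN={b:0, d:0, f:-4; rest ⊤}  OUT={b:2, d:0, f:-4; rest ⊤}
  B5:  IN={d:0, f:-4; rest ⊤}  OUT={c:0, d:0, f:-4; rest ⊤}
  B6:  IN={c:0, d:0, f:-4; rest ⊤}  OUT={c:0, d:0, e:-4, f:-4; rest ⊤}
  B7:  IN={c:0, d:0, e:-4, f:-4; rest ⊤}  OUT={b:4, c:1, d:0, e:-4, f:-4; rest ⊤}
  B8:  IN={d:0, f:-4; rest ⊤}  OUT={d:0, e:4, f:-4; rest ⊤}
  B9:  IN={d:0, e:4, f:-4; rest ⊤}  OUT={c:0, d:0, e:4, f:0; rest ⊤}

Merge at B6: IN[B6] = OUT[B5] = {a: ⊤, b: ⊤, c: 0, d: 0, e: ⊤, f: -4}
Applying B6's transfer function to that IN value gives OUT[B6] (row B6 above).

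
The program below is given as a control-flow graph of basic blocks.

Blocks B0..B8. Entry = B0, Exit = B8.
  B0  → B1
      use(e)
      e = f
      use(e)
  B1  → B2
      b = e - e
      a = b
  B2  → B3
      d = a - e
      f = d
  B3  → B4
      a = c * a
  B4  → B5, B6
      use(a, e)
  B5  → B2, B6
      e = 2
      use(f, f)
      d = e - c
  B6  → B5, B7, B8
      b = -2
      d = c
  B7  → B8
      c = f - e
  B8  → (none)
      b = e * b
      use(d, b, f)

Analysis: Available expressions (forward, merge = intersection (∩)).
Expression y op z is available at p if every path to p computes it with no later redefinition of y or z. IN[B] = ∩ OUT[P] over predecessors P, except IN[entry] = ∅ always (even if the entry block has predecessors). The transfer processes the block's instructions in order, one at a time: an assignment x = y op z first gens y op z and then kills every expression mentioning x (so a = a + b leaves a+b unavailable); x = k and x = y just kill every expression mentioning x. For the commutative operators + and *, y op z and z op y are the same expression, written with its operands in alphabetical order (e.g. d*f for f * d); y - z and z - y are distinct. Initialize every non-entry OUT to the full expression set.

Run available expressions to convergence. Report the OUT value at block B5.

Per-block solution:
  B0: | IN={} | OUT={}
  B1: | IN={} | OUT={e-e}
  B2: | IN={} | OUT={a-e}
  B3: | IN={a-e} | OUT={}
  B4: | IN={} | OUT={}
  B5: | IN={} | OUT={e-c}
  B6: | IN={} | OUT={}
  B7: | IN={} | OUT={f-e}
  B8: | IN={} | OUT={}

Merge at B5: IN[B5] = OUT[B4] ∩ OUT[B6] = {}
Applying B5's transfer function to that IN value gives OUT[B5] (row B5 above).

Answer: {e-c}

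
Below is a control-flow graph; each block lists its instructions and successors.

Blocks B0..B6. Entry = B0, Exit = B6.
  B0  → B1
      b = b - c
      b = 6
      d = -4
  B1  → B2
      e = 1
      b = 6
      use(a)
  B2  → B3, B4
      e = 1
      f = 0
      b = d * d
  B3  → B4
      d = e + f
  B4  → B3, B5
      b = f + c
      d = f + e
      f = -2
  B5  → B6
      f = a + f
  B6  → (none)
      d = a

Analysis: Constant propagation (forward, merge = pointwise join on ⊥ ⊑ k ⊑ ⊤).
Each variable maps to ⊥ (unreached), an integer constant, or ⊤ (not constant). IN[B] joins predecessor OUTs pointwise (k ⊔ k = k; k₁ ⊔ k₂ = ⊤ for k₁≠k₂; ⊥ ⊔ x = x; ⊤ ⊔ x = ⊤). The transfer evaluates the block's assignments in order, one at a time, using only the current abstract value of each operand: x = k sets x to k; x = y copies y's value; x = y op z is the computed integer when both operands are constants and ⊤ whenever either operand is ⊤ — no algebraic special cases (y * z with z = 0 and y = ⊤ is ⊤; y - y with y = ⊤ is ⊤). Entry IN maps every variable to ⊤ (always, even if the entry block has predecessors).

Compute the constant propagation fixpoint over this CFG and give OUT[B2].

Answer: {a: ⊤, b: 16, c: ⊤, d: -4, e: 1, f: 0}

Working:
Converged values:
  B0: | IN=(all ⊤) | OUT={b:6, d:-4; rest ⊤}
  B1: | IN={b:6, d:-4; rest ⊤} | OUT={b:6, d:-4, e:1; rest ⊤}
  B2: | IN={b:6, d:-4, e:1; rest ⊤} | OUT={b:16, d:-4, e:1, f:0; rest ⊤}
  B3: | IN={e:1; rest ⊤} | OUT={e:1; rest ⊤}
  B4: | IN={e:1; rest ⊤} | OUT={e:1, f:-2; rest ⊤}
  B5: | IN={e:1, f:-2; rest ⊤} | OUT={e:1; rest ⊤}
  B6: | IN={e:1; rest ⊤} | OUT={e:1; rest ⊤}

Merge at B2: IN[B2] = OUT[B1] = {a: ⊤, b: 6, c: ⊤, d: -4, e: 1, f: ⊤}
Applying B2's transfer function to that IN value gives OUT[B2] (row B2 above).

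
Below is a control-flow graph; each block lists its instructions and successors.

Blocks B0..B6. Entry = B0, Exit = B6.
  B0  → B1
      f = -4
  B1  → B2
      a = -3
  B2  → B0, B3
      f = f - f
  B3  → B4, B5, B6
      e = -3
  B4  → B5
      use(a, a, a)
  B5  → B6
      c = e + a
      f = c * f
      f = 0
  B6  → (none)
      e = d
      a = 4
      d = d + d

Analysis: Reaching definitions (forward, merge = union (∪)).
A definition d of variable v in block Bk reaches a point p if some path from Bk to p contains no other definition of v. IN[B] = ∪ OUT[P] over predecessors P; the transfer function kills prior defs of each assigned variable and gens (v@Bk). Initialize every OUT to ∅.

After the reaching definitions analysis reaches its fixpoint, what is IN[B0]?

Per-block solution:
  B0:   IN={a@B1, f@B2}   OUT={a@B1, f@B0}
  B1:   IN={a@B1, f@B0}   OUT={a@B1, f@B0}
  B2:   IN={a@B1, f@B0}   OUT={a@B1, f@B2}
  B3:   IN={a@B1, f@B2}   OUT={a@B1, e@B3, f@B2}
  B4:   IN={a@B1, e@B3, f@B2}   OUT={a@B1, e@B3, f@B2}
  B5:   IN={a@B1, e@B3, f@B2}   OUT={a@B1, c@B5, e@B3, f@B5}
  B6:   IN={a@B1, c@B5, e@B3, f@B2, f@B5}   OUT={a@B6, c@B5, d@B6, e@B6, f@B2, f@B5}

Merge at B0 (entry node, so the boundary value {} is joined with the incoming edge(s)): IN[B0] = {} ⊔ OUT[B2] = {a@B1, f@B2}

Answer: {a@B1, f@B2}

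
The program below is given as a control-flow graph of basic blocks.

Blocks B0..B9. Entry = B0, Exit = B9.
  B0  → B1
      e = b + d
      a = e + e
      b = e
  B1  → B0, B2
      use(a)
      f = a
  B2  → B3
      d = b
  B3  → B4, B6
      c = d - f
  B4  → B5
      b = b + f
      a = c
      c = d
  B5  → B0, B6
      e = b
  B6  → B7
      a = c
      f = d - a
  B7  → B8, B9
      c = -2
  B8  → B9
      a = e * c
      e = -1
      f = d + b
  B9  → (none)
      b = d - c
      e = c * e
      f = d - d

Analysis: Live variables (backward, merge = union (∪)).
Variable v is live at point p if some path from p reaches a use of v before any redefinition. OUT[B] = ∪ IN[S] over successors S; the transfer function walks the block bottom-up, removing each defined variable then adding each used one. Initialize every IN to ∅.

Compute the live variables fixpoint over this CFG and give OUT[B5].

Converged values:
  B0:  IN={b, d}  OUT={a, b, d, e}
  B1:  IN={a, b, d, e}  OUT={b, d, e, f}
  B2:  IN={b, e, f}  OUT={b, d, e, f}
  B3:  IN={b, d, e, f}  OUT={b, c, d, e, f}
  B4:  IN={b, c, d, f}  OUT={b, c, d}
  B5:  IN={b, c, d}  OUT={b, c, d, e}
  B6:  IN={b, c, d, e}  OUT={b, d, e}
  B7:  IN={b, d, e}  OUT={b, c, d, e}
  B8:  IN={b, c, d, e}  OUT={c, d, e}
  B9:  IN={c, d, e}  OUT={}

Merge at B5: OUT[B5] = IN[B0] ⊔ IN[B6] = {b, c, d, e}

Answer: {b, c, d, e}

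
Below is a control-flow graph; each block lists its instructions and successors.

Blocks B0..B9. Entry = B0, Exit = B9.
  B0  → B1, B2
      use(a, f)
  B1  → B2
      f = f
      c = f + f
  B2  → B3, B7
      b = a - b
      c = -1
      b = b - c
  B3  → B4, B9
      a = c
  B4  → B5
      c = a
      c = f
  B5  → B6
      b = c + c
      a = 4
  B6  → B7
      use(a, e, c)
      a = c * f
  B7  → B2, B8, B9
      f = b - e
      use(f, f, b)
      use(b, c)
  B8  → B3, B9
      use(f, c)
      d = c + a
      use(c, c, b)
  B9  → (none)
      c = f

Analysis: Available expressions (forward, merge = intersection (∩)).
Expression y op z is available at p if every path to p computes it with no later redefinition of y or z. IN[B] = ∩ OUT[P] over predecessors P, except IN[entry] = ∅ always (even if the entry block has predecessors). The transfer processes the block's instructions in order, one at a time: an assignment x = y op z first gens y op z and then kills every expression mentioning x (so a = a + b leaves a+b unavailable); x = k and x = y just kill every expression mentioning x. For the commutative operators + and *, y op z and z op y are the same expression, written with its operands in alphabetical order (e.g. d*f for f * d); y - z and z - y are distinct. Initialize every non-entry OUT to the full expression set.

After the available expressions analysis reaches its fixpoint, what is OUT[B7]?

Converged values:
  B0:   IN={}   OUT={}
  B1:   IN={}   OUT={f+f}
  B2:   IN={}   OUT={}
  B3:   IN={}   OUT={}
  B4:   IN={}   OUT={}
  B5:   IN={}   OUT={c+c}
  B6:   IN={c+c}   OUT={c*f, c+c}
  B7:   IN={}   OUT={b-e}
  B8:   IN={b-e}   OUT={a+c, b-e}
  B9:   IN={}   OUT={}

Merge at B7: IN[B7] = OUT[B2] ∩ OUT[B6] = {}
Applying B7's transfer function to that IN value gives OUT[B7] (row B7 above).

Answer: {b-e}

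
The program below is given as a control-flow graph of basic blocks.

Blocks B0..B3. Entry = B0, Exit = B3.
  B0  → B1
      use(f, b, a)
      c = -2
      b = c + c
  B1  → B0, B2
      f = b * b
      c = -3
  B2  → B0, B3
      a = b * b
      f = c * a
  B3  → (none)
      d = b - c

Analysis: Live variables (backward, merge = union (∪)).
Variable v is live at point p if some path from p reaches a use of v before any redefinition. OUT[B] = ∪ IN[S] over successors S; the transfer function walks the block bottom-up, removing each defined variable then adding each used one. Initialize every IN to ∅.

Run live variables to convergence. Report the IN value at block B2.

Per-block solution:
  B0: | IN={a, b, f} | OUT={a, b}
  B1: | IN={a, b} | OUT={a, b, c, f}
  B2: | IN={b, c} | OUT={a, b, c, f}
  B3: | IN={b, c} | OUT={}

Merge at B2: OUT[B2] = IN[B0] ⊔ IN[B3] = {a, b, c, f}
Applying B2's transfer function to that OUT value gives IN[B2] (row B2 above).

Answer: {b, c}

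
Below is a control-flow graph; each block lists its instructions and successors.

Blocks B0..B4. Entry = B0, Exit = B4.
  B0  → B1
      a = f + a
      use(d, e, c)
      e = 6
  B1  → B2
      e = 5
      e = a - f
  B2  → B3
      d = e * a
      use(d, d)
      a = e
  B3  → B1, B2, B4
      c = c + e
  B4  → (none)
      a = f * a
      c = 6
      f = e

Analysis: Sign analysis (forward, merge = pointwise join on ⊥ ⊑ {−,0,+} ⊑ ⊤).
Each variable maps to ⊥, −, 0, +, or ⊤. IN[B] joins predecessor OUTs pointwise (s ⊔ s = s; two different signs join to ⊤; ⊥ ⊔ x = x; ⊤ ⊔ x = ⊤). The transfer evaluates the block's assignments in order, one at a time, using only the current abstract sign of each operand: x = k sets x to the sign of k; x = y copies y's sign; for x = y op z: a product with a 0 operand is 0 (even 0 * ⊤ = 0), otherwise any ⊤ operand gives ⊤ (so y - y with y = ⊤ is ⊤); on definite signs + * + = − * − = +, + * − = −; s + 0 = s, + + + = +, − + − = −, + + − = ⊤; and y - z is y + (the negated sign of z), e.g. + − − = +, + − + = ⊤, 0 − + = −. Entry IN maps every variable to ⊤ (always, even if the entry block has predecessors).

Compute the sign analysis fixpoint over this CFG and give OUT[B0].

Answer: {a: ⊤, b: ⊤, c: ⊤, d: ⊤, e: +, f: ⊤}

Trace:
Fixpoint table:
  B0: | IN=(all ⊤) | OUT={e:+; rest ⊤}
  B1: | IN=(all ⊤) | OUT=(all ⊤)
  B2: | IN=(all ⊤) | OUT=(all ⊤)
  B3: | IN=(all ⊤) | OUT=(all ⊤)
  B4: | IN=(all ⊤) | OUT={c:+; rest ⊤}

B0 is the boundary node: IN[B0] = {a: ⊤, b: ⊤, c: ⊤, d: ⊤, e: ⊤, f: ⊤}
Applying B0's transfer function to that IN value gives OUT[B0] (row B0 above).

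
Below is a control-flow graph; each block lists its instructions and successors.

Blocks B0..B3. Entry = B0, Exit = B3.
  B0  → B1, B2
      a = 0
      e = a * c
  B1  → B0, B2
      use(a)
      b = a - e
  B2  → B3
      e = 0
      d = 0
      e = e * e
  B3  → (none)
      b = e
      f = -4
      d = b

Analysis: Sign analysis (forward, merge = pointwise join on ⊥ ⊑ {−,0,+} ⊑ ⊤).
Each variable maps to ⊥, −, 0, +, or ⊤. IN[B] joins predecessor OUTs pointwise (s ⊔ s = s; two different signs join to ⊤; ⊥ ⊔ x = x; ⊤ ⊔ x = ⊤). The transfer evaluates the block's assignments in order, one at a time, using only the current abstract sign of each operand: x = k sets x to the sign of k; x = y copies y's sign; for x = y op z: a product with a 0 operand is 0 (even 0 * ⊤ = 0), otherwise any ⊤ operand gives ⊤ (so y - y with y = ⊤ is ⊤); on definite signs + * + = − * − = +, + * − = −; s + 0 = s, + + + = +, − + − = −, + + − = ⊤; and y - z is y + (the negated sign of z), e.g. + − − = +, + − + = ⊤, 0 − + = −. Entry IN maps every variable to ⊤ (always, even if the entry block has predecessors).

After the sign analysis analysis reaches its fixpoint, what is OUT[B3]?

Converged values:
  B0:  IN=(all ⊤)  OUT={a:0, e:0; rest ⊤}
  B1:  IN={a:0, e:0; rest ⊤}  OUT={a:0, b:0, e:0; rest ⊤}
  B2:  IN={a:0, e:0; rest ⊤}  OUT={a:0, d:0, e:0; rest ⊤}
  B3:  IN={a:0, d:0, e:0; rest ⊤}  OUT={a:0, b:0, d:0, e:0, f:-; rest ⊤}

Merge at B3: IN[B3] = OUT[B2] = {a: 0, b: ⊤, c: ⊤, d: 0, e: 0, f: ⊤}
Applying B3's transfer function to that IN value gives OUT[B3] (row B3 above).

Answer: {a: 0, b: 0, c: ⊤, d: 0, e: 0, f: -}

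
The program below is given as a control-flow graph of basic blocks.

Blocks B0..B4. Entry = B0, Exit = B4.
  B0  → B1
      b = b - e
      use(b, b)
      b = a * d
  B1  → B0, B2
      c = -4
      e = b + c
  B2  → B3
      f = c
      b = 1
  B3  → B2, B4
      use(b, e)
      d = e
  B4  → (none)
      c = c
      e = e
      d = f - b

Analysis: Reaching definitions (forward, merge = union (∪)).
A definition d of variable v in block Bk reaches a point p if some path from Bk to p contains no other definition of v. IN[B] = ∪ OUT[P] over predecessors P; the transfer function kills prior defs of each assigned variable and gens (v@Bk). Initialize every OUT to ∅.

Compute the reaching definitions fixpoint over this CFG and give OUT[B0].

Converged values:
  B0:   IN={b@B0, c@B1, e@B1}   OUT={b@B0, c@B1, e@B1}
  B1:   IN={b@B0, c@B1, e@B1}   OUT={b@B0, c@B1, e@B1}
  B2:   IN={b@B0, b@B2, c@B1, d@B3, e@B1, f@B2}   OUT={b@B2, c@B1, d@B3, e@B1, f@B2}
  B3:   IN={b@B2, c@B1, d@B3, e@B1, f@B2}   OUT={b@B2, c@B1, d@B3, e@B1, f@B2}
  B4:   IN={b@B2, c@B1, d@B3, e@B1, f@B2}   OUT={b@B2, c@B4, d@B4, e@B4, f@B2}

Merge at B0 (entry node, so the boundary value {} is joined with the incoming edge(s)): IN[B0] = {} ⊔ OUT[B1] = {b@B0, c@B1, e@B1}
Applying B0's transfer function to that IN value gives OUT[B0] (row B0 above).

Answer: {b@B0, c@B1, e@B1}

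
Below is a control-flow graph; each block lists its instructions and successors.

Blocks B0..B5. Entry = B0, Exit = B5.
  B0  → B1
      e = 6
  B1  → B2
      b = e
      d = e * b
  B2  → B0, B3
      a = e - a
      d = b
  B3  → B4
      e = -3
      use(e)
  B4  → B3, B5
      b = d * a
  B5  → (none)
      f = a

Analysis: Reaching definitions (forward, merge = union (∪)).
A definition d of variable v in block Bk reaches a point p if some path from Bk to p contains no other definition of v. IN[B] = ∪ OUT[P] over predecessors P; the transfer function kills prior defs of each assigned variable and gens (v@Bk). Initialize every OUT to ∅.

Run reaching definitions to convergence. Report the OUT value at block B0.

Per-block solution:
  B0: | IN={a@B2, b@B1, d@B2, e@B0} | OUT={a@B2, b@B1, d@B2, e@B0}
  B1: | IN={a@B2, b@B1, d@B2, e@B0} | OUT={a@B2, b@B1, d@B1, e@B0}
  B2: | IN={a@B2, b@B1, d@B1, e@B0} | OUT={a@B2, b@B1, d@B2, e@B0}
  B3: | IN={a@B2, b@B1, b@B4, d@B2, e@B0, e@B3} | OUT={a@B2, b@B1, b@B4, d@B2, e@B3}
  B4: | IN={a@B2, b@B1, b@B4, d@B2, e@B3} | OUT={a@B2, b@B4, d@B2, e@B3}
  B5: | IN={a@B2, b@B4, d@B2, e@B3} | OUT={a@B2, b@B4, d@B2, e@B3, f@B5}

Merge at B0 (entry node, so the boundary value {} is joined with the incoming edge(s)): IN[B0] = {} ⊔ OUT[B2] = {a@B2, b@B1, d@B2, e@B0}
Applying B0's transfer function to that IN value gives OUT[B0] (row B0 above).

Answer: {a@B2, b@B1, d@B2, e@B0}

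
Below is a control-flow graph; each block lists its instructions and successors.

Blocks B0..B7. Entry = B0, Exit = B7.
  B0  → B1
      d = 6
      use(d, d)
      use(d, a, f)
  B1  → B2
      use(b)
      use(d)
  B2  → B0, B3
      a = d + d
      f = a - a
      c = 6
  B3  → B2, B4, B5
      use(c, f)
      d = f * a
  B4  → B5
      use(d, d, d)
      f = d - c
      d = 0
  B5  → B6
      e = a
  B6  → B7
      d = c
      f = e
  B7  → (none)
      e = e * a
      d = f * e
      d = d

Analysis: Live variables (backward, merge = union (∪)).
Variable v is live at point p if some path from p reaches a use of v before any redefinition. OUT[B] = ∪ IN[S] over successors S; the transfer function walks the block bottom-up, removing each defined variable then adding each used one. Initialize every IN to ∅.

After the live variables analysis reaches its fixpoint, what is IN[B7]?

Per-block solution:
  B0: | IN={a, b, f} | OUT={b, d}
  B1: | IN={b, d} | OUT={b, d}
  B2: | IN={b, d} | OUT={a, b, c, f}
  B3: | IN={a, b, c, f} | OUT={a, b, c, d}
  B4: | IN={a, c, d} | OUT={a, c}
  B5: | IN={a, c} | OUT={a, c, e}
  B6: | IN={a, c, e} | OUT={a, e, f}
  B7: | IN={a, e, f} | OUT={}

B7 is the boundary node: OUT[B7] = {}
Applying B7's transfer function to that OUT value gives IN[B7] (row B7 above).

Answer: {a, e, f}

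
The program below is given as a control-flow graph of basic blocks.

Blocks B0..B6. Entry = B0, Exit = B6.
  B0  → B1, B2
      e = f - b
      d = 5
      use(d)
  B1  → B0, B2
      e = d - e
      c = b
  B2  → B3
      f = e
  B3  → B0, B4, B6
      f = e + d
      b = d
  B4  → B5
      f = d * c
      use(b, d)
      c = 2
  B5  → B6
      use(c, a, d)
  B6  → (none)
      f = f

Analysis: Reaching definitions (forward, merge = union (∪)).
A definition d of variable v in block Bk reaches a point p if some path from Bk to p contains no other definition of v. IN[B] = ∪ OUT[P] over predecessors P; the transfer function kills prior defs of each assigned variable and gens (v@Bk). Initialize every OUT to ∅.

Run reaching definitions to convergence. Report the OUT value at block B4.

Fixpoint table:
  B0:  IN={b@B3, c@B1, d@B0, e@B0, e@B1, f@B3}  OUT={b@B3, c@B1, d@B0, e@B0, f@B3}
  B1:  IN={b@B3, c@B1, d@B0, e@B0, f@B3}  OUT={b@B3, c@B1, d@B0, e@B1, f@B3}
  B2:  IN={b@B3, c@B1, d@B0, e@B0, e@B1, f@B3}  OUT={b@B3, c@B1, d@B0, e@B0, e@B1, f@B2}
  B3:  IN={b@B3, c@B1, d@B0, e@B0, e@B1, f@B2}  OUT={b@B3, c@B1, d@B0, e@B0, e@B1, f@B3}
  B4:  IN={b@B3, c@B1, d@B0, e@B0, e@B1, f@B3}  OUT={b@B3, c@B4, d@B0, e@B0, e@B1, f@B4}
  B5:  IN={b@B3, c@B4, d@B0, e@B0, e@B1, f@B4}  OUT={b@B3, c@B4, d@B0, e@B0, e@B1, f@B4}
  B6:  IN={b@B3, c@B1, c@B4, d@B0, e@B0, e@B1, f@B3, f@B4}  OUT={b@B3, c@B1, c@B4, d@B0, e@B0, e@B1, f@B6}

Merge at B4: IN[B4] = OUT[B3] = {b@B3, c@B1, d@B0, e@B0, e@B1, f@B3}
Applying B4's transfer function to that IN value gives OUT[B4] (row B4 above).

Answer: {b@B3, c@B4, d@B0, e@B0, e@B1, f@B4}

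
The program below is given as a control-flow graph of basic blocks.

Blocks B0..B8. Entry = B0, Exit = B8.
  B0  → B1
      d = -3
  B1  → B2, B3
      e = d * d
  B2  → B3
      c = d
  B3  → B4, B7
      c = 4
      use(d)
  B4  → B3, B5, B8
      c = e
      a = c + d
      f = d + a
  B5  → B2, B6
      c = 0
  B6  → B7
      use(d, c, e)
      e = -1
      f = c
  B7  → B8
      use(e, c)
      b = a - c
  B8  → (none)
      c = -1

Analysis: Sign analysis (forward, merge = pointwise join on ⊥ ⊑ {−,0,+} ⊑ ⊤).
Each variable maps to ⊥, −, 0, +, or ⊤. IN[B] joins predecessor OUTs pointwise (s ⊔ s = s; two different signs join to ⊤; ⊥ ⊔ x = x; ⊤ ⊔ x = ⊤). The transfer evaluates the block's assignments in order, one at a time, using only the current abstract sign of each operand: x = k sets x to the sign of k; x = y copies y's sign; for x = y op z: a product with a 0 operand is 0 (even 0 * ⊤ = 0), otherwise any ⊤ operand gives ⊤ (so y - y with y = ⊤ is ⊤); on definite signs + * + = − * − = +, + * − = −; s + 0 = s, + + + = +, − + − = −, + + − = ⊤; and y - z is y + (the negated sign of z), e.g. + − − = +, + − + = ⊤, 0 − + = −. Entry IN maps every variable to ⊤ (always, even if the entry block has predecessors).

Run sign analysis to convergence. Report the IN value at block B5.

Fixpoint table:
  B0: | IN=(all ⊤) | OUT={d:-; rest ⊤}
  B1: | IN={d:-; rest ⊤} | OUT={d:-, e:+; rest ⊤}
  B2: | IN={d:-, e:+; rest ⊤} | OUT={c:-, d:-, e:+; rest ⊤}
  B3: | IN={d:-, e:+; rest ⊤} | OUT={c:+, d:-, e:+; rest ⊤}
  B4: | IN={c:+, d:-, e:+; rest ⊤} | OUT={c:+, d:-, e:+; rest ⊤}
  B5: | IN={c:+, d:-, e:+; rest ⊤} | OUT={c:0, d:-, e:+; rest ⊤}
  B6: | IN={c:0, d:-, e:+; rest ⊤} | OUT={c:0, d:-, e:-, f:0; rest ⊤}
  B7: | IN={d:-; rest ⊤} | OUT={d:-; rest ⊤}
  B8: | IN={d:-; rest ⊤} | OUT={c:-, d:-; rest ⊤}

Merge at B5: IN[B5] = OUT[B4] = {a: ⊤, b: ⊤, c: +, d: -, e: +, f: ⊤}

Answer: {a: ⊤, b: ⊤, c: +, d: -, e: +, f: ⊤}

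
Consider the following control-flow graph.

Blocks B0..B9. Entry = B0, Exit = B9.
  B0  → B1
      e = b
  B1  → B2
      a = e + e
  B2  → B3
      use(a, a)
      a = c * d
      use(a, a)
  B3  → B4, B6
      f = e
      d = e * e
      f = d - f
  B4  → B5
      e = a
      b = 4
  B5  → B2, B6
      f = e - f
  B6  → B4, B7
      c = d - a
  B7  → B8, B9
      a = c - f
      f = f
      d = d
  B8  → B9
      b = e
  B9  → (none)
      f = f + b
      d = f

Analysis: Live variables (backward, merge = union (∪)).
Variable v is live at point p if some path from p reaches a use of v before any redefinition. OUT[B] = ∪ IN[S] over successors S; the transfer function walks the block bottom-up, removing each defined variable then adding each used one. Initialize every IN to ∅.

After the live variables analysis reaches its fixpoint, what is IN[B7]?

Answer: {b, c, d, e, f}

Working:
Converged values:
  B0:   IN={b, c, d}   OUT={b, c, d, e}
  B1:   IN={b, c, d, e}   OUT={a, b, c, d, e}
  B2:   IN={a, b, c, d, e}   OUT={a, b, c, e}
  B3:   IN={a, b, c, e}   OUT={a, b, c, d, e, f}
  B4:   IN={a, c, d, f}   OUT={a, b, c, d, e, f}
  B5:   IN={a, b, c, d, e, f}   OUT={a, b, c, d, e, f}
  B6:   IN={a, b, d, e, f}   OUT={a, b, c, d, e, f}
  B7:   IN={b, c, d, e, f}   OUT={b, e, f}
  B8:   IN={e, f}   OUT={b, f}
  B9:   IN={b, f}   OUT={}

Merge at B7: OUT[B7] = IN[B8] ⊔ IN[B9] = {b, e, f}
Applying B7's transfer function to that OUT value gives IN[B7] (row B7 above).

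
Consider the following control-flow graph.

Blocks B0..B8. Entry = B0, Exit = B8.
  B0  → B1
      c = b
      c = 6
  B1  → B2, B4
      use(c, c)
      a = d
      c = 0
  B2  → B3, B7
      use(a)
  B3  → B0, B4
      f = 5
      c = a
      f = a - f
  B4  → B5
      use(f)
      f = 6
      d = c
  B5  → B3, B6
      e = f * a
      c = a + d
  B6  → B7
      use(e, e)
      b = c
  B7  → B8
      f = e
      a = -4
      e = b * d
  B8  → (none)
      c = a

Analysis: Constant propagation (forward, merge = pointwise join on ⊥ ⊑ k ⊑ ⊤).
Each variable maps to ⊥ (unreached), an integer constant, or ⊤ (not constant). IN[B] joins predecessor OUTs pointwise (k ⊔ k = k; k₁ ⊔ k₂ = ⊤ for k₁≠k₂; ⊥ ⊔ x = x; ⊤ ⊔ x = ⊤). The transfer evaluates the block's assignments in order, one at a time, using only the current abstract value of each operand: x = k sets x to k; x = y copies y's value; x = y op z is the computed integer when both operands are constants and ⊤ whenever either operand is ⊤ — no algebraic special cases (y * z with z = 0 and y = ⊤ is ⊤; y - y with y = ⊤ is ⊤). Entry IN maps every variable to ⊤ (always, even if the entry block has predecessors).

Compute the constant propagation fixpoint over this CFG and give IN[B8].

Fixpoint table:
  B0:  IN=(all ⊤)  OUT={c:6; rest ⊤}
  B1:  IN={c:6; rest ⊤}  OUT={c:0; rest ⊤}
  B2:  IN={c:0; rest ⊤}  OUT={c:0; rest ⊤}
  B3:  IN=(all ⊤)  OUT=(all ⊤)
  B4:  IN=(all ⊤)  OUT={f:6; rest ⊤}
  B5:  IN={f:6; rest ⊤}  OUT={f:6; rest ⊤}
  B6:  IN={f:6; rest ⊤}  OUT={f:6; rest ⊤}
  B7:  IN=(all ⊤)  OUT={a:-4; rest ⊤}
  B8:  IN={a:-4; rest ⊤}  OUT={a:-4, c:-4; rest ⊤}

Merge at B8: IN[B8] = OUT[B7] = {a: -4, b: ⊤, c: ⊤, d: ⊤, e: ⊤, f: ⊤}

Answer: {a: -4, b: ⊤, c: ⊤, d: ⊤, e: ⊤, f: ⊤}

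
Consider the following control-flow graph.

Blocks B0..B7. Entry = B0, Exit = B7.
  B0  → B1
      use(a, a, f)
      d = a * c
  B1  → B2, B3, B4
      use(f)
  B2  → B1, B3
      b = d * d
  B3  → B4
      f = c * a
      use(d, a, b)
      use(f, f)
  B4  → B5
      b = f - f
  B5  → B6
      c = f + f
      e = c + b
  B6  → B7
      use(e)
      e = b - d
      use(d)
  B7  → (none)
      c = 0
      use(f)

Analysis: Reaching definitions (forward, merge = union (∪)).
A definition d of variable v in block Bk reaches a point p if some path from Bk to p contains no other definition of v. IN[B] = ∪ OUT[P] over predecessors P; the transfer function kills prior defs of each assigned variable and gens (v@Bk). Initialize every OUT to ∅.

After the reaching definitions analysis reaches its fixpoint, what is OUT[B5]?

Answer: {b@B4, c@B5, d@B0, e@B5, f@B3}

Working:
Fixpoint table:
  B0:   IN={}   OUT={d@B0}
  B1:   IN={b@B2, d@B0}   OUT={b@B2, d@B0}
  B2:   IN={b@B2, d@B0}   OUT={b@B2, d@B0}
  B3:   IN={b@B2, d@B0}   OUT={b@B2, d@B0, f@B3}
  B4:   IN={b@B2, d@B0, f@B3}   OUT={b@B4, d@B0, f@B3}
  B5:   IN={b@B4, d@B0, f@B3}   OUT={b@B4, c@B5, d@B0, e@B5, f@B3}
  B6:   IN={b@B4, c@B5, d@B0, e@B5, f@B3}   OUT={b@B4, c@B5, d@B0, e@B6, f@B3}
  B7:   IN={b@B4, c@B5, d@B0, e@B6, f@B3}   OUT={b@B4, c@B7, d@B0, e@B6, f@B3}

Merge at B5: IN[B5] = OUT[B4] = {b@B4, d@B0, f@B3}
Applying B5's transfer function to that IN value gives OUT[B5] (row B5 above).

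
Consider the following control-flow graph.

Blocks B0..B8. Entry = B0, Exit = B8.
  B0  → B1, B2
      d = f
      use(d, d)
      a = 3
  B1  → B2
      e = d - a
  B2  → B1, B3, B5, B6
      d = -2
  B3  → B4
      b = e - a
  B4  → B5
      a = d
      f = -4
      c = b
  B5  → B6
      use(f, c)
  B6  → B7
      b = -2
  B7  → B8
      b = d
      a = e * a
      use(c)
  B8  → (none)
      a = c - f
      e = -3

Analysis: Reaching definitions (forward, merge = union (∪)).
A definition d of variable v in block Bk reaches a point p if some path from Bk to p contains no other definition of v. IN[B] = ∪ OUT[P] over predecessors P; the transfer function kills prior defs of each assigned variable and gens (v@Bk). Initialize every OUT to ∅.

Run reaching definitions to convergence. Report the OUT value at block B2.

Converged values:
  B0: | IN={} | OUT={a@B0, d@B0}
  B1: | IN={a@B0, d@B0, d@B2, e@B1} | OUT={a@B0, d@B0, d@B2, e@B1}
  B2: | IN={a@B0, d@B0, d@B2, e@B1} | OUT={a@B0, d@B2, e@B1}
  B3: | IN={a@B0, d@B2, e@B1} | OUT={a@B0, b@B3, d@B2, e@B1}
  B4: | IN={a@B0, b@B3, d@B2, e@B1} | OUT={a@B4, b@B3, c@B4, d@B2, e@B1, f@B4}
  B5: | IN={a@B0, a@B4, b@B3, c@B4, d@B2, e@B1, f@B4} | OUT={a@B0, a@B4, b@B3, c@B4, d@B2, e@B1, f@B4}
  B6: | IN={a@B0, a@B4, b@B3, c@B4, d@B2, e@B1, f@B4} | OUT={a@B0, a@B4, b@B6, c@B4, d@B2, e@B1, f@B4}
  B7: | IN={a@B0, a@B4, b@B6, c@B4, d@B2, e@B1, f@B4} | OUT={a@B7, b@B7, c@B4, d@B2, e@B1, f@B4}
  B8: | IN={a@B7, b@B7, c@B4, d@B2, e@B1, f@B4} | OUT={a@B8, b@B7, c@B4, d@B2, e@B8, f@B4}

Merge at B2: IN[B2] = OUT[B0] ⊔ OUT[B1] = {a@B0, d@B0, d@B2, e@B1}
Applying B2's transfer function to that IN value gives OUT[B2] (row B2 above).

Answer: {a@B0, d@B2, e@B1}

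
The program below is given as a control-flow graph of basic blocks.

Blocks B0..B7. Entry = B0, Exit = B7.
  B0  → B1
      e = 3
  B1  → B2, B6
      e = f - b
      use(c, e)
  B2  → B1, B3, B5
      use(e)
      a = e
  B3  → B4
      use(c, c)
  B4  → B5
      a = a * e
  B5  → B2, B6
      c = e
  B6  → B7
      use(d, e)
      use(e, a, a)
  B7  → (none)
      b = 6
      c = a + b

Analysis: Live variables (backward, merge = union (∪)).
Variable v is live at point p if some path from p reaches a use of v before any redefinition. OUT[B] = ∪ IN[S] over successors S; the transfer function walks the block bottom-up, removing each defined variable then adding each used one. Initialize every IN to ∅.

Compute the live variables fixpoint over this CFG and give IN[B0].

Fixpoint table:
  B0:   IN={a, b, c, d, f}   OUT={a, b, c, d, f}
  B1:   IN={a, b, c, d, f}   OUT={a, b, c, d, e, f}
  B2:   IN={b, c, d, e, f}   OUT={a, b, c, d, e, f}
  B3:   IN={a, b, c, d, e, f}   OUT={a, b, d, e, f}
  B4:   IN={a, b, d, e, f}   OUT={a, b, d, e, f}
  B5:   IN={a, b, d, e, f}   OUT={a, b, c, d, e, f}
  B6:   IN={a, d, e}   OUT={a}
  B7:   IN={a}   OUT={}

Merge at B0: OUT[B0] = IN[B1] = {a, b, c, d, f}
Applying B0's transfer function to that OUT value gives IN[B0] (row B0 above).

Answer: {a, b, c, d, f}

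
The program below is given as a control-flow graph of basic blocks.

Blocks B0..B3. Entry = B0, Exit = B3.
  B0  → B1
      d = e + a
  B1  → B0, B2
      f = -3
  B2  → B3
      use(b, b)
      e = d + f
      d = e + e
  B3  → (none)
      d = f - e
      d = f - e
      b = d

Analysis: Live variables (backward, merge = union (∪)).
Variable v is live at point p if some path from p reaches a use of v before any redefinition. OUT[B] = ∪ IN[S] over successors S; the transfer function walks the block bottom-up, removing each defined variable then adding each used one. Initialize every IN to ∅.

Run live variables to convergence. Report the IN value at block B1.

Fixpoint table:
  B0:  IN={a, b, e}  OUT={a, b, d, e}
  B1:  IN={a, b, d, e}  OUT={a, b, d, e, f}
  B2:  IN={b, d, f}  OUT={e, f}
  B3:  IN={e, f}  OUT={}

Merge at B1: OUT[B1] = IN[B0] ⊔ IN[B2] = {a, b, d, e, f}
Applying B1's transfer function to that OUT value gives IN[B1] (row B1 above).

Answer: {a, b, d, e}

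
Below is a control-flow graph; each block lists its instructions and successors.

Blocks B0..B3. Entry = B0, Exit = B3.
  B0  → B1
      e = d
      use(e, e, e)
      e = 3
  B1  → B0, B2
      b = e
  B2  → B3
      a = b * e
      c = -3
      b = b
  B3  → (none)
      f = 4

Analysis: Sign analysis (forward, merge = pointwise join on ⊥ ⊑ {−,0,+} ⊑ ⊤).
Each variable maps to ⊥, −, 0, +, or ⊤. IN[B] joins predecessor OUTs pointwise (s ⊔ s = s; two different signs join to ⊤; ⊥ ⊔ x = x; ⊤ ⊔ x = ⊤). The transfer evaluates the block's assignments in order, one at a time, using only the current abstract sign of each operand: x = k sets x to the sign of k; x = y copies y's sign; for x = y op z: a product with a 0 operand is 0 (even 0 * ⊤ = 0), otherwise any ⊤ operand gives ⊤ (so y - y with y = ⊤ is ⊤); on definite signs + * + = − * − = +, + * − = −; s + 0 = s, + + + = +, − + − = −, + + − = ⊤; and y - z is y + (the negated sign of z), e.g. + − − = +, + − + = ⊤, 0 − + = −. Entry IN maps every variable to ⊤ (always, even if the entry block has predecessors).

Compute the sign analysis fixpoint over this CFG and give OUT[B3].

Converged values:
  B0:   IN=(all ⊤)   OUT={e:+; rest ⊤}
  B1:   IN={e:+; rest ⊤}   OUT={b:+, e:+; rest ⊤}
  B2:   IN={b:+, e:+; rest ⊤}   OUT={a:+, b:+, c:-, e:+; rest ⊤}
  B3:   IN={a:+, b:+, c:-, e:+; rest ⊤}   OUT={a:+, b:+, c:-, e:+, f:+; rest ⊤}

Merge at B3: IN[B3] = OUT[B2] = {a: +, b: +, c: -, d: ⊤, e: +, f: ⊤}
Applying B3's transfer function to that IN value gives OUT[B3] (row B3 above).

Answer: {a: +, b: +, c: -, d: ⊤, e: +, f: +}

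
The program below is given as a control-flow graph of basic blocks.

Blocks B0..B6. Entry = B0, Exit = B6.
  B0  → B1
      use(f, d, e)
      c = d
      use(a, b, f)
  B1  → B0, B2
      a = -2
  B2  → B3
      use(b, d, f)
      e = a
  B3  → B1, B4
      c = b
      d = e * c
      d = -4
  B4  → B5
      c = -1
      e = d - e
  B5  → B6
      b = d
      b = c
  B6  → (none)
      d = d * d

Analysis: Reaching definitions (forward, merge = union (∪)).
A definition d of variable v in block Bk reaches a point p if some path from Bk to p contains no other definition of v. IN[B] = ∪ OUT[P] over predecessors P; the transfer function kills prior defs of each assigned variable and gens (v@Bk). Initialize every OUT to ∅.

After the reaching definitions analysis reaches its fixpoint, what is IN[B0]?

Answer: {a@B1, c@B0, c@B3, d@B3, e@B2}

Trace:
Converged values:
  B0:   IN={a@B1, c@B0, c@B3, d@B3, e@B2}   OUT={a@B1, c@B0, d@B3, e@B2}
  B1:   IN={a@B1, c@B0, c@B3, d@B3, e@B2}   OUT={a@B1, c@B0, c@B3, d@B3, e@B2}
  B2:   IN={a@B1, c@B0, c@B3, d@B3, e@B2}   OUT={a@B1, c@B0, c@B3, d@B3, e@B2}
  B3:   IN={a@B1, c@B0, c@B3, d@B3, e@B2}   OUT={a@B1, c@B3, d@B3, e@B2}
  B4:   IN={a@B1, c@B3, d@B3, e@B2}   OUT={a@B1, c@B4, d@B3, e@B4}
  B5:   IN={a@B1, c@B4, d@B3, e@B4}   OUT={a@B1, b@B5, c@B4, d@B3, e@B4}
  B6:   IN={a@B1, b@B5, c@B4, d@B3, e@B4}   OUT={a@B1, b@B5, c@B4, d@B6, e@B4}

Merge at B0 (entry node, so the boundary value {} is joined with the incoming edge(s)): IN[B0] = {} ⊔ OUT[B1] = {a@B1, c@B0, c@B3, d@B3, e@B2}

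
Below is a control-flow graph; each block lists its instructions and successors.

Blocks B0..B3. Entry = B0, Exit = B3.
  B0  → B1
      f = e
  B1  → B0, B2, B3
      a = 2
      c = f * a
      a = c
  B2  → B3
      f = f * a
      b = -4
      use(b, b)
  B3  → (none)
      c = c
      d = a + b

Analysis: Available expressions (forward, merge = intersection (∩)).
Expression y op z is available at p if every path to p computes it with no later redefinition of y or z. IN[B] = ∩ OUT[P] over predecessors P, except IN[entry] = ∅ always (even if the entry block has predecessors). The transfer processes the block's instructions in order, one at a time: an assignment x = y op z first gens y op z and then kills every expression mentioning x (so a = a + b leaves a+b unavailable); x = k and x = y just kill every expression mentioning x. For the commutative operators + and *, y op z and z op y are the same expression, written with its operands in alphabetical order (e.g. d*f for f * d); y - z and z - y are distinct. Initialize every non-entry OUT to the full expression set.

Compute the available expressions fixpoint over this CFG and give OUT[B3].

Per-block solution:
  B0:  IN={}  OUT={}
  B1:  IN={}  OUT={}
  B2:  IN={}  OUT={}
  B3:  IN={}  OUT={a+b}

Merge at B3: IN[B3] = OUT[B1] ∩ OUT[B2] = {}
Applying B3's transfer function to that IN value gives OUT[B3] (row B3 above).

Answer: {a+b}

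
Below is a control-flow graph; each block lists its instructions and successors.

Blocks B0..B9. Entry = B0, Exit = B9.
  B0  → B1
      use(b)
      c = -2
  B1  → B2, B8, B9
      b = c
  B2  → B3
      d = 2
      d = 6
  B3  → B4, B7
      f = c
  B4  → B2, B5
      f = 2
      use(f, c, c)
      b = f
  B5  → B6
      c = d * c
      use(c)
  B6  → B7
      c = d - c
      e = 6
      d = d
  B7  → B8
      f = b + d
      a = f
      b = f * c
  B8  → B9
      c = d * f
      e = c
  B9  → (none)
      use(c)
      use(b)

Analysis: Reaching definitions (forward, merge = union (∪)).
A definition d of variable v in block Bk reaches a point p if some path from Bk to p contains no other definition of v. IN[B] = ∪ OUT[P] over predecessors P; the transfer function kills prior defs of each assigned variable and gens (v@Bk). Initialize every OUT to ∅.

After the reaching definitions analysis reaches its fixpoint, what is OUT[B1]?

Per-block solution:
  B0:   IN={}   OUT={c@B0}
  B1:   IN={c@B0}   OUT={b@B1, c@B0}
  B2:   IN={b@B1, b@B4, c@B0, d@B2, f@B4}   OUT={b@B1, b@B4, c@B0, d@B2, f@B4}
  B3:   IN={b@B1, b@B4, c@B0, d@B2, f@B4}   OUT={b@B1, b@B4, c@B0, d@B2, f@B3}
  B4:   IN={b@B1, b@B4, c@B0, d@B2, f@B3}   OUT={b@B4, c@B0, d@B2, f@B4}
  B5:   IN={b@B4, c@B0, d@B2, f@B4}   OUT={b@B4, c@B5, d@B2, f@B4}
  B6:   IN={b@B4, c@B5, d@B2, f@B4}   OUT={b@B4, c@B6, d@B6, e@B6, f@B4}
  B7:   IN={b@B1, b@B4, c@B0, c@B6, d@B2, d@B6, e@B6, f@B3, f@B4}   OUT={a@B7, b@B7, c@B0, c@B6, d@B2, d@B6, e@B6, f@B7}
  B8:   IN={a@B7, b@B1, b@B7, c@B0, c@B6, d@B2, d@B6, e@B6, f@B7}   OUT={a@B7, b@B1, b@B7, c@B8, d@B2, d@B6, e@B8, f@B7}
  B9:   IN={a@B7, b@B1, b@B7, c@B0, c@B8, d@B2, d@B6, e@B8, f@B7}   OUT={a@B7, b@B1, b@B7, c@B0, c@B8, d@B2, d@B6, e@B8, f@B7}

Merge at B1: IN[B1] = OUT[B0] = {c@B0}
Applying B1's transfer function to that IN value gives OUT[B1] (row B1 above).

Answer: {b@B1, c@B0}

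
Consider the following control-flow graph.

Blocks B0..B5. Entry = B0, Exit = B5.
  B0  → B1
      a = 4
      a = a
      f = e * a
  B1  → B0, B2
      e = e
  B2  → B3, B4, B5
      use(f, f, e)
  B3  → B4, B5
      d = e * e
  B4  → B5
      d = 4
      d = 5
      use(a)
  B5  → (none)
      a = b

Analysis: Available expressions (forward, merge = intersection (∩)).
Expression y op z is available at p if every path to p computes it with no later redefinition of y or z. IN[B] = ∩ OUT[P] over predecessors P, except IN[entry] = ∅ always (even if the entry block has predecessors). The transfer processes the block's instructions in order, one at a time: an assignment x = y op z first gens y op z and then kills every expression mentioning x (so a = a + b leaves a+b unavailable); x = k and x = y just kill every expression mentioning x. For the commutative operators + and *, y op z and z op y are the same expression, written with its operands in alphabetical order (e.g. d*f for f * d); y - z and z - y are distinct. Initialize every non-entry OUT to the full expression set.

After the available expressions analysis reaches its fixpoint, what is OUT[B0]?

Answer: {a*e}

Working:
Fixpoint table:
  B0:  IN={}  OUT={a*e}
  B1:  IN={a*e}  OUT={}
  B2:  IN={}  OUT={}
  B3:  IN={}  OUT={e*e}
  B4:  IN={}  OUT={}
  B5:  IN={}  OUT={}

Merge at B0 (entry node, so the boundary value {} is joined with the incoming edge(s)): IN[B0] = {} ∩ OUT[B1] = {}
Applying B0's transfer function to that IN value gives OUT[B0] (row B0 above).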